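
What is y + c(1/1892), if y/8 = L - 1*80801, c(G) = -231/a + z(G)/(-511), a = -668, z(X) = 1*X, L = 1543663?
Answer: 944760801927205/80728802 ≈ 1.1703e+7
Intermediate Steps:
z(X) = X
c(G) = 231/668 - G/511 (c(G) = -231/(-668) + G/(-511) = -231*(-1/668) + G*(-1/511) = 231/668 - G/511)
y = 11702896 (y = 8*(1543663 - 1*80801) = 8*(1543663 - 80801) = 8*1462862 = 11702896)
y + c(1/1892) = 11702896 + (231/668 - 1/511/1892) = 11702896 + (231/668 - 1/511*1/1892) = 11702896 + (231/668 - 1/966812) = 11702896 + 27916613/80728802 = 944760801927205/80728802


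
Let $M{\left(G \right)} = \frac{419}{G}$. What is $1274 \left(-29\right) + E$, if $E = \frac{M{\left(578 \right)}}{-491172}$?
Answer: $- \frac{10488873931955}{283897416} \approx -36946.0$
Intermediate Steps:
$E = - \frac{419}{283897416}$ ($E = \frac{419 \cdot \frac{1}{578}}{-491172} = 419 \cdot \frac{1}{578} \left(- \frac{1}{491172}\right) = \frac{419}{578} \left(- \frac{1}{491172}\right) = - \frac{419}{283897416} \approx -1.4759 \cdot 10^{-6}$)
$1274 \left(-29\right) + E = 1274 \left(-29\right) - \frac{419}{283897416} = -36946 - \frac{419}{283897416} = - \frac{10488873931955}{283897416}$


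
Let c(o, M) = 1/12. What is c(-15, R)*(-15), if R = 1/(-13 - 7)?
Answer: -5/4 ≈ -1.2500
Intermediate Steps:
R = -1/20 (R = 1/(-20) = -1/20 ≈ -0.050000)
c(o, M) = 1/12
c(-15, R)*(-15) = (1/12)*(-15) = -5/4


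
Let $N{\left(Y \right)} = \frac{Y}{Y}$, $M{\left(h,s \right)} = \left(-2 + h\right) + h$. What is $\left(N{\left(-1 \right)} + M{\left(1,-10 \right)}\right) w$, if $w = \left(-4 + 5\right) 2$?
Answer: $2$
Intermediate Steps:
$M{\left(h,s \right)} = -2 + 2 h$
$N{\left(Y \right)} = 1$
$w = 2$ ($w = 1 \cdot 2 = 2$)
$\left(N{\left(-1 \right)} + M{\left(1,-10 \right)}\right) w = \left(1 + \left(-2 + 2 \cdot 1\right)\right) 2 = \left(1 + \left(-2 + 2\right)\right) 2 = \left(1 + 0\right) 2 = 1 \cdot 2 = 2$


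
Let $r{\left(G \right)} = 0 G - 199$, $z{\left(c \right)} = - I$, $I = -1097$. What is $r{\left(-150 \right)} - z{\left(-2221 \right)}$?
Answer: $-1296$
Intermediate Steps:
$z{\left(c \right)} = 1097$ ($z{\left(c \right)} = \left(-1\right) \left(-1097\right) = 1097$)
$r{\left(G \right)} = -199$ ($r{\left(G \right)} = 0 - 199 = -199$)
$r{\left(-150 \right)} - z{\left(-2221 \right)} = -199 - 1097 = -1296$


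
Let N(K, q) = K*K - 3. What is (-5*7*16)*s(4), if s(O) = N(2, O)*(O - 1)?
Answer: -1680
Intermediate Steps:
N(K, q) = -3 + K**2 (N(K, q) = K**2 - 3 = -3 + K**2)
s(O) = -1 + O (s(O) = (-3 + 2**2)*(O - 1) = (-3 + 4)*(-1 + O) = 1*(-1 + O) = -1 + O)
(-5*7*16)*s(4) = (-5*7*16)*(-1 + 4) = -35*16*3 = -560*3 = -1680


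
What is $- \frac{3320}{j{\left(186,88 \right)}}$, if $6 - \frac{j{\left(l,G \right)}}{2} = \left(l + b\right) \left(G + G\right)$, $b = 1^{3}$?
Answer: $\frac{830}{16453} \approx 0.050447$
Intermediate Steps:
$b = 1$
$j{\left(l,G \right)} = 12 - 4 G \left(1 + l\right)$ ($j{\left(l,G \right)} = 12 - 2 \left(l + 1\right) \left(G + G\right) = 12 - 2 \left(1 + l\right) 2 G = 12 - 2 \cdot 2 G \left(1 + l\right) = 12 - 4 G \left(1 + l\right)$)
$- \frac{3320}{j{\left(186,88 \right)}} = - \frac{3320}{12 - 352 - 352 \cdot 186} = - \frac{3320}{12 - 352 - 65472} = - \frac{3320}{-65812} = \left(-3320\right) \left(- \frac{1}{65812}\right) = \frac{830}{16453}$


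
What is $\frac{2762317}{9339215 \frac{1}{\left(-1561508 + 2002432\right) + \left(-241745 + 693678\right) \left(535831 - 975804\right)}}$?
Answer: $- \frac{3543569339118339}{60253} \approx -5.8811 \cdot 10^{10}$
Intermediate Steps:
$\frac{2762317}{9339215 \frac{1}{\left(-1561508 + 2002432\right) + \left(-241745 + 693678\right) \left(535831 - 975804\right)}} = \frac{2762317}{9339215 \frac{1}{440924 + 451933 \left(-439973\right)}} = \frac{2762317}{9339215 \frac{1}{440924 - 198838317809}} = \frac{2762317}{9339215 \frac{1}{-198837876885}} = \frac{2762317}{9339215 \left(- \frac{1}{198837876885}\right)} = \frac{2762317}{- \frac{1867843}{39767575377}} = 2762317 \left(- \frac{39767575377}{1867843}\right) = - \frac{3543569339118339}{60253}$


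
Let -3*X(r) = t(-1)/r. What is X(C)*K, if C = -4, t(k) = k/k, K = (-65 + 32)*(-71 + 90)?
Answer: -209/4 ≈ -52.250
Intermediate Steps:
K = -627 (K = -33*19 = -627)
t(k) = 1
X(r) = -1/(3*r)
X(C)*K = -1/3/(-4)*(-627) = -1/3*(-1/4)*(-627) = (1/12)*(-627) = -209/4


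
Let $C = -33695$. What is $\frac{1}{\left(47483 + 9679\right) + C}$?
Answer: $\frac{1}{23467} \approx 4.2613 \cdot 10^{-5}$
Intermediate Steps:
$\frac{1}{\left(47483 + 9679\right) + C} = \frac{1}{\left(47483 + 9679\right) - 33695} = \frac{1}{57162 - 33695} = \frac{1}{23467}$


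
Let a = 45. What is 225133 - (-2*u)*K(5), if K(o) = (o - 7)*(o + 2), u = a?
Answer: 223873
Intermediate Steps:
u = 45
K(o) = (-7 + o)*(2 + o)
225133 - (-2*u)*K(5) = 225133 - (-2*45)*(-14 + 5**2 - 5*5) = 225133 - (-90)*(-14 + 25 - 25) = 225133 - (-90)*(-14) = 225133 - 1*1260 = 225133 - 1260 = 223873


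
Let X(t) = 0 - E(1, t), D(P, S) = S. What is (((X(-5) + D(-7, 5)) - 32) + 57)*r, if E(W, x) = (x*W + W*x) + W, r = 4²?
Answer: 624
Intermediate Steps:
r = 16
E(W, x) = W + 2*W*x (E(W, x) = (W*x + W*x) + W = 2*W*x + W = W + 2*W*x)
X(t) = -1 - 2*t (X(t) = 0 - (1 + 2*t) = 0 + (-1 - 2*t) = -1 - 2*t)
(((X(-5) + D(-7, 5)) - 32) + 57)*r = ((((-1 - 2*(-5)) + 5) - 32) + 57)*16 = ((((-1 + 10) + 5) - 32) + 57)*16 = (((9 + 5) - 32) + 57)*16 = ((14 - 32) + 57)*16 = (-18 + 57)*16 = 39*16 = 624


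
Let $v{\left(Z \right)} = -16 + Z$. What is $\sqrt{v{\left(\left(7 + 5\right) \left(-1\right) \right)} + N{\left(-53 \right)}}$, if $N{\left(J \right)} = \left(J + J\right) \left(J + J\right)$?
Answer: $2 \sqrt{2802} \approx 105.87$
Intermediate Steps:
$N{\left(J \right)} = 4 J^{2}$ ($N{\left(J \right)} = 2 J 2 J = 4 J^{2}$)
$\sqrt{v{\left(\left(7 + 5\right) \left(-1\right) \right)} + N{\left(-53 \right)}} = \sqrt{\left(-16 + \left(7 + 5\right) \left(-1\right)\right) + 4 \left(-53\right)^{2}} = \sqrt{\left(-16 + 12 \left(-1\right)\right) + 4 \cdot 2809} = \sqrt{\left(-16 - 12\right) + 11236} = \sqrt{-28 + 11236} = \sqrt{11208} = 2 \sqrt{2802}$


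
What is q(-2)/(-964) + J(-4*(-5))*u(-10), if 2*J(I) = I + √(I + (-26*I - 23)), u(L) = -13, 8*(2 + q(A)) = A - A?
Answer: -62659/482 - 13*I*√523/2 ≈ -130.0 - 148.65*I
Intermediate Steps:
q(A) = -2 (q(A) = -2 + (A - A)/8 = -2 + (⅛)*0 = -2 + 0 = -2)
J(I) = I/2 + √(-23 - 25*I)/2 (J(I) = (I + √(I + (-26*I - 23)))/2 = (I + √(I + (-23 - 26*I)))/2 = (I + √(-23 - 25*I))/2 = I/2 + √(-23 - 25*I)/2)
q(-2)/(-964) + J(-4*(-5))*u(-10) = -2/(-964) + ((-4*(-5))/2 + √(-23 - (-100)*(-5))/2)*(-13) = -2*(-1/964) + ((½)*20 + √(-23 - 25*20)/2)*(-13) = 1/482 + (10 + √(-23 - 500)/2)*(-13) = 1/482 + (10 + √(-523)/2)*(-13) = 1/482 + (10 + (I*√523)/2)*(-13) = 1/482 + (10 + I*√523/2)*(-13) = 1/482 + (-130 - 13*I*√523/2) = -62659/482 - 13*I*√523/2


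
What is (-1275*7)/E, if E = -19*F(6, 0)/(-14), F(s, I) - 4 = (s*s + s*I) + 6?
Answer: -62475/437 ≈ -142.96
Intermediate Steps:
F(s, I) = 10 + s**2 + I*s (F(s, I) = 4 + ((s*s + s*I) + 6) = 4 + ((s**2 + I*s) + 6) = 4 + (6 + s**2 + I*s) = 10 + s**2 + I*s)
E = 437/7 (E = -19*(10 + 6**2 + 0*6)/(-14) = -19*(10 + 36 + 0)*(-1/14) = -19*46*(-1/14) = -874*(-1/14) = 437/7 ≈ 62.429)
(-1275*7)/E = (-1275*7)/(437/7) = -8925*7/437 = -62475/437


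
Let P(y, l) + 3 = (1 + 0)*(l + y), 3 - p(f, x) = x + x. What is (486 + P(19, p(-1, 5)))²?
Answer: 245025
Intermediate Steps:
p(f, x) = 3 - 2*x (p(f, x) = 3 - (x + x) = 3 - 2*x)
P(y, l) = -3 + l + y (P(y, l) = -3 + (1 + 0)*(l + y) = -3 + 1*(l + y) = -3 + (l + y) = -3 + l + y)
(486 + P(19, p(-1, 5)))² = (486 + (-3 + (3 - 2*5) + 19))² = (486 + (-3 + (3 - 10) + 19))² = (486 + (-3 - 7 + 19))² = (486 + 9)² = 495² = 245025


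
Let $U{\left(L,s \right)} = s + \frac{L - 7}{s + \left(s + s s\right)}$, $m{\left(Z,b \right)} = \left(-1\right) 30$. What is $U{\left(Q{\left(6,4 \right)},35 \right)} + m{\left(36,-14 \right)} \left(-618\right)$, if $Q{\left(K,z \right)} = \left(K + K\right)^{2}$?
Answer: $\frac{24054762}{1295} \approx 18575.0$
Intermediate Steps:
$Q{\left(K,z \right)} = 4 K^{2}$ ($Q{\left(K,z \right)} = \left(2 K\right)^{2} = 4 K^{2}$)
$m{\left(Z,b \right)} = -30$
$U{\left(L,s \right)} = s + \frac{-7 + L}{s^{2} + 2 s}$ ($U{\left(L,s \right)} = s + \frac{-7 + L}{s + \left(s + s^{2}\right)} = s + \frac{-7 + L}{s^{2} + 2 s}$)
$U{\left(Q{\left(6,4 \right)},35 \right)} + m{\left(36,-14 \right)} \left(-618\right) = \frac{-7 + 4 \cdot 6^{2} + 35^{3} + 2 \cdot 35^{2}}{35 \left(2 + 35\right)} - -18540 = \frac{-7 + 4 \cdot 36 + 42875 + 2 \cdot 1225}{35 \cdot 37} + 18540 = \frac{1}{35} \cdot \frac{1}{37} \left(-7 + 144 + 42875 + 2450\right) + 18540 = \frac{1}{35} \cdot \frac{1}{37} \cdot 45462 + 18540 = \frac{45462}{1295} + 18540 = \frac{24054762}{1295}$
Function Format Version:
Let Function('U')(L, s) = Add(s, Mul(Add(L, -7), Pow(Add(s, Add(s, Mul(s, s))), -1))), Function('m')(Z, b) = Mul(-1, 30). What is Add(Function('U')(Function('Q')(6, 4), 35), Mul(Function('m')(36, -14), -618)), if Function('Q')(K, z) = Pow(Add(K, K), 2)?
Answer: Rational(24054762, 1295) ≈ 18575.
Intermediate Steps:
Function('Q')(K, z) = Mul(4, Pow(K, 2)) (Function('Q')(K, z) = Pow(Mul(2, K), 2) = Mul(4, Pow(K, 2)))
Function('m')(Z, b) = -30
Function('U')(L, s) = Add(s, Mul(Pow(Add(Pow(s, 2), Mul(2, s)), -1), Add(-7, L))) (Function('U')(L, s) = Add(s, Mul(Add(-7, L), Pow(Add(s, Add(s, Pow(s, 2))), -1))) = Add(s, Mul(Add(-7, L), Pow(Add(Pow(s, 2), Mul(2, s)), -1))) = Add(s, Mul(Pow(Add(Pow(s, 2), Mul(2, s)), -1), Add(-7, L))))
Add(Function('U')(Function('Q')(6, 4), 35), Mul(Function('m')(36, -14), -618)) = Add(Mul(Pow(35, -1), Pow(Add(2, 35), -1), Add(-7, Mul(4, Pow(6, 2)), Pow(35, 3), Mul(2, Pow(35, 2)))), Mul(-30, -618)) = Add(Mul(Rational(1, 35), Pow(37, -1), Add(-7, Mul(4, 36), 42875, Mul(2, 1225))), 18540) = Add(Mul(Rational(1, 35), Rational(1, 37), Add(-7, 144, 42875, 2450)), 18540) = Add(Mul(Rational(1, 35), Rational(1, 37), 45462), 18540) = Add(Rational(45462, 1295), 18540) = Rational(24054762, 1295)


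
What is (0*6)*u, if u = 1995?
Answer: 0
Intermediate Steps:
(0*6)*u = (0*6)*1995 = 0*1995 = 0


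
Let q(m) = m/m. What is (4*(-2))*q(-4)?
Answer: -8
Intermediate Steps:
q(m) = 1
(4*(-2))*q(-4) = (4*(-2))*1 = -8*1 = -8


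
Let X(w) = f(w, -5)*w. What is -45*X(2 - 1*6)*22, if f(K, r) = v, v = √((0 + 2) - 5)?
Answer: 3960*I*√3 ≈ 6858.9*I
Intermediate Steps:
v = I*√3 (v = √(2 - 5) = √(-3) = I*√3 ≈ 1.732*I)
f(K, r) = I*√3
X(w) = I*w*√3 (X(w) = (I*√3)*w = I*w*√3)
-45*X(2 - 1*6)*22 = -45*I*(2 - 1*6)*√3*22 = -45*I*(2 - 6)*√3*22 = -45*I*(-4)*√3*22 = -(-180)*I*√3*22 = (180*I*√3)*22 = 3960*I*√3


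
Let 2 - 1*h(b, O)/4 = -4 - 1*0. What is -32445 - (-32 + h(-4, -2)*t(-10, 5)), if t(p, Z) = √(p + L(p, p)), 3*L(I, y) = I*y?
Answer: -32413 - 8*√210 ≈ -32529.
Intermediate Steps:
L(I, y) = I*y/3 (L(I, y) = (I*y)/3 = I*y/3)
h(b, O) = 24 (h(b, O) = 8 - 4*(-4 - 1*0) = 8 - 4*(-4 + 0) = 8 - 4*(-4) = 8 + 16 = 24)
t(p, Z) = √(p + p²/3) (t(p, Z) = √(p + p*p/3) = √(p + p²/3))
-32445 - (-32 + h(-4, -2)*t(-10, 5)) = -32445 - (-32 + 24*(√3*√(-10*(3 - 10))/3)) = -32445 - (-32 + 24*(√3*√(-10*(-7))/3)) = -32445 - (-32 + 24*(√3*√70/3)) = -32445 - (-32 + 24*(√210/3)) = -32445 - (-32 + 8*√210) = -32445 + (32 - 8*√210) = -32413 - 8*√210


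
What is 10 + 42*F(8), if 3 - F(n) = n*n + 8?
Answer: -2888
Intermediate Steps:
F(n) = -5 - n² (F(n) = 3 - (n*n + 8) = 3 - (n² + 8) = 3 - (8 + n²) = 3 + (-8 - n²) = -5 - n²)
10 + 42*F(8) = 10 + 42*(-5 - 1*8²) = 10 + 42*(-5 - 1*64) = 10 + 42*(-5 - 64) = 10 + 42*(-69) = 10 - 2898 = -2888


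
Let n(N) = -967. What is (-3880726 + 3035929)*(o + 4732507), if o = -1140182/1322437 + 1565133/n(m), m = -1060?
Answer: -5110889106496952377086/1278796579 ≈ -3.9966e+12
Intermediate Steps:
o = -2070892345115/1278796579 (o = -1140182/1322437 + 1565133/(-967) = -1140182*1/1322437 + 1565133*(-1/967) = -1140182/1322437 - 1565133/967 = -2070892345115/1278796579 ≈ -1619.4)
(-3880726 + 3035929)*(o + 4732507) = (-3880726 + 3035929)*(-2070892345115/1278796579 + 4732507) = -844797*6049842869348438/1278796579 = -5110889106496952377086/1278796579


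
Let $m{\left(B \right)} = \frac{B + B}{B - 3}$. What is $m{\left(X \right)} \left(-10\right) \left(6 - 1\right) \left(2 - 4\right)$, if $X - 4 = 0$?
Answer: $800$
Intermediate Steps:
$X = 4$ ($X = 4 + 0 = 4$)
$m{\left(B \right)} = \frac{2 B}{-3 + B}$
$m{\left(X \right)} \left(-10\right) \left(6 - 1\right) \left(2 - 4\right) = 2 \cdot 4 \frac{1}{-3 + 4} \left(-10\right) \left(6 - 1\right) \left(2 - 4\right) = 2 \cdot 4 \cdot 1^{-1} \left(-10\right) 5 \left(-2\right) = 2 \cdot 4 \cdot 1 \left(-10\right) \left(-10\right) = 8 \left(-10\right) \left(-10\right) = \left(-80\right) \left(-10\right) = 800$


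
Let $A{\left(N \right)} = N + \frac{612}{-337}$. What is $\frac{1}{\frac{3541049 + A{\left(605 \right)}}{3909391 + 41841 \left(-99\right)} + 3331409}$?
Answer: $\frac{39238258}{130718089077129} \approx 3.0017 \cdot 10^{-7}$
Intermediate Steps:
$A{\left(N \right)} = - \frac{612}{337} + N$ ($A{\left(N \right)} = N + 612 \left(- \frac{1}{337}\right) = N - \frac{612}{337} = - \frac{612}{337} + N$)
$\frac{1}{\frac{3541049 + A{\left(605 \right)}}{3909391 + 41841 \left(-99\right)} + 3331409} = \frac{1}{\frac{3541049 + \left(- \frac{612}{337} + 605\right)}{3909391 + 41841 \left(-99\right)} + 3331409} = \frac{1}{\frac{3541049 + \frac{203273}{337}}{3909391 - 4142259} + 3331409} = \frac{1}{\frac{1193536786}{337 \left(-232868\right)} + 3331409} = \frac{1}{\frac{1193536786}{337} \left(- \frac{1}{232868}\right) + 3331409} = \frac{1}{- \frac{596768393}{39238258} + 3331409} = \frac{1}{\frac{130718089077129}{39238258}} = \frac{39238258}{130718089077129}$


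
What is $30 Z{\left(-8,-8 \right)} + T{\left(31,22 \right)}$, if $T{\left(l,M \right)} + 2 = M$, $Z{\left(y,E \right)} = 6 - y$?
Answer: $440$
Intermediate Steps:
$T{\left(l,M \right)} = -2 + M$
$30 Z{\left(-8,-8 \right)} + T{\left(31,22 \right)} = 30 \left(6 - -8\right) + \left(-2 + 22\right) = 30 \left(6 + 8\right) + 20 = 30 \cdot 14 + 20 = 420 + 20 = 440$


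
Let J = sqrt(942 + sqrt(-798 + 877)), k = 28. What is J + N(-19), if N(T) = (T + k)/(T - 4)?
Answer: -9/23 + sqrt(942 + sqrt(79)) ≈ 30.445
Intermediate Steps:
J = sqrt(942 + sqrt(79)) ≈ 30.836
N(T) = (28 + T)/(-4 + T) (N(T) = (T + 28)/(T - 4) = (28 + T)/(-4 + T))
J + N(-19) = sqrt(942 + sqrt(79)) + (28 - 19)/(-4 - 19) = sqrt(942 + sqrt(79)) + 9/(-23) = sqrt(942 + sqrt(79)) - 1/23*9 = sqrt(942 + sqrt(79)) - 9/23 = -9/23 + sqrt(942 + sqrt(79))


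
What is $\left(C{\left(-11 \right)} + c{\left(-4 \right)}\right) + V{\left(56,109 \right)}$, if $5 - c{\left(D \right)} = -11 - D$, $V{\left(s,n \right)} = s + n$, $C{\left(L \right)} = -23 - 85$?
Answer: $69$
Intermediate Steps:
$C{\left(L \right)} = -108$ ($C{\left(L \right)} = -23 - 85 = -108$)
$V{\left(s,n \right)} = n + s$
$c{\left(D \right)} = 16 + D$ ($c{\left(D \right)} = 5 - \left(-11 - D\right) = 5 + \left(11 + D\right) = 16 + D$)
$\left(C{\left(-11 \right)} + c{\left(-4 \right)}\right) + V{\left(56,109 \right)} = \left(-108 + \left(16 - 4\right)\right) + \left(109 + 56\right) = \left(-108 + 12\right) + 165 = -96 + 165 = 69$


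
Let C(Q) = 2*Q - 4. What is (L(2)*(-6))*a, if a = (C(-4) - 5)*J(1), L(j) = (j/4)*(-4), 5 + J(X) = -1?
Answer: 1224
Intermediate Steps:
J(X) = -6 (J(X) = -5 - 1 = -6)
C(Q) = -4 + 2*Q
L(j) = -j (L(j) = (j*(1/4))*(-4) = (j/4)*(-4) = -j)
a = 102 (a = ((-4 + 2*(-4)) - 5)*(-6) = ((-4 - 8) - 5)*(-6) = (-12 - 5)*(-6) = -17*(-6) = 102)
(L(2)*(-6))*a = (-1*2*(-6))*102 = -2*(-6)*102 = 12*102 = 1224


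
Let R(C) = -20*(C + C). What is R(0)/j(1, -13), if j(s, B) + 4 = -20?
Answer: 0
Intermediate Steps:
R(C) = -40*C
j(s, B) = -24 (j(s, B) = -4 - 20 = -24)
R(0)/j(1, -13) = -40*0/(-24) = 0*(-1/24) = 0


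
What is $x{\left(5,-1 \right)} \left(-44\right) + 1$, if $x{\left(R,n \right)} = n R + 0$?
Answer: $221$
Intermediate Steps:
$x{\left(R,n \right)} = R n$ ($x{\left(R,n \right)} = R n + 0 = R n$)
$x{\left(5,-1 \right)} \left(-44\right) + 1 = 5 \left(-1\right) \left(-44\right) + 1 = \left(-5\right) \left(-44\right) + 1 = 220 + 1 = 221$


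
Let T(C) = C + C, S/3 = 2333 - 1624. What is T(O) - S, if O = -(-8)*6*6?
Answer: -1551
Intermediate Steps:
O = 288 (O = -4*(-12)*6 = 48*6 = 288)
S = 2127 (S = 3*(2333 - 1624) = 3*709 = 2127)
T(C) = 2*C
T(O) - S = 2*288 - 1*2127 = 576 - 2127 = -1551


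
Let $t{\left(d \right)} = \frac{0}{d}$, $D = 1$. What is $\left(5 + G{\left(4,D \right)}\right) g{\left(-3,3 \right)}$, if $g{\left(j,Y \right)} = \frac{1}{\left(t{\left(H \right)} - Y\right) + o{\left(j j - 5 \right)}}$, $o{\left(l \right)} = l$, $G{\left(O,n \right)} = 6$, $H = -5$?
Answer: $11$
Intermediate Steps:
$t{\left(d \right)} = 0$
$g{\left(j,Y \right)} = \frac{1}{-5 + j^{2} - Y}$ ($g{\left(j,Y \right)} = \frac{1}{\left(0 - Y\right) + \left(j j - 5\right)} = \frac{1}{- Y + \left(j^{2} - 5\right)} = \frac{1}{- Y + \left(-5 + j^{2}\right)} = \frac{1}{-5 + j^{2} - Y}$)
$\left(5 + G{\left(4,D \right)}\right) g{\left(-3,3 \right)} = \frac{5 + 6}{-5 + \left(-3\right)^{2} - 3} = \frac{11}{-5 + 9 - 3} = \frac{11}{1} = 11 \cdot 1 = 11$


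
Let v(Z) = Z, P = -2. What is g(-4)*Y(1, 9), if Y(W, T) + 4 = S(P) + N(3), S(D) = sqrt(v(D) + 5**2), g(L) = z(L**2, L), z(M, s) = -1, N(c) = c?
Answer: 1 - sqrt(23) ≈ -3.7958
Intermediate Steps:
g(L) = -1
S(D) = sqrt(25 + D) (S(D) = sqrt(D + 5**2) = sqrt(D + 25) = sqrt(25 + D))
Y(W, T) = -1 + sqrt(23) (Y(W, T) = -4 + (sqrt(25 - 2) + 3) = -4 + (sqrt(23) + 3) = -4 + (3 + sqrt(23)) = -1 + sqrt(23))
g(-4)*Y(1, 9) = -(-1 + sqrt(23)) = 1 - sqrt(23)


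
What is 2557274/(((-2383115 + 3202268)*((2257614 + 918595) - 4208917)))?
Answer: -1278637/422972928162 ≈ -3.0230e-6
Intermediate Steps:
2557274/(((-2383115 + 3202268)*((2257614 + 918595) - 4208917))) = 2557274/((819153*(3176209 - 4208917))) = 2557274/((819153*(-1032708))) = 2557274/(-845945856324) = 2557274*(-1/845945856324) = -1278637/422972928162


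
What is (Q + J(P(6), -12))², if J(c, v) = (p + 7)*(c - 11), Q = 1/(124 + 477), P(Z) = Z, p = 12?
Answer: 3259724836/361201 ≈ 9024.7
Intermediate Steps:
Q = 1/601 ≈ 0.0016639
J(c, v) = -209 + 19*c (J(c, v) = (12 + 7)*(c - 11) = 19*(-11 + c) = -209 + 19*c)
(Q + J(P(6), -12))² = (1/601 + (-209 + 19*6))² = (1/601 + (-209 + 114))² = (1/601 - 95)² = (-57094/601)² = 3259724836/361201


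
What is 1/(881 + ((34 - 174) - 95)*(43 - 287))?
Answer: 1/58221 ≈ 1.7176e-5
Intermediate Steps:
1/(881 + ((34 - 174) - 95)*(43 - 287)) = 1/(881 + (-140 - 95)*(-244)) = 1/(881 - 235*(-244)) = 1/(881 + 57340) = 1/58221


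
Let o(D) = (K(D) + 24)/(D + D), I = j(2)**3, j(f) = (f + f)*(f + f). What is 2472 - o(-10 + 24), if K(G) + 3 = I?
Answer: 65099/28 ≈ 2325.0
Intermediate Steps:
j(f) = 4*f**2 (j(f) = (2*f)*(2*f) = 4*f**2)
I = 4096 (I = (4*2**2)**3 = (4*4)**3 = 16**3 = 4096)
K(G) = 4093 (K(G) = -3 + 4096 = 4093)
o(D) = 4117/(2*D) (o(D) = (4093 + 24)/(D + D) = 4117/((2*D)) = 4117*(1/(2*D)) = 4117/(2*D))
2472 - o(-10 + 24) = 2472 - 4117/(2*(-10 + 24)) = 2472 - 4117/(2*14) = 2472 - 1*4117/28 = 2472 - 4117/28 = 65099/28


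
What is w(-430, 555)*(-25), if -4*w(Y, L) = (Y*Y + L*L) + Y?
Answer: 12312375/4 ≈ 3.0781e+6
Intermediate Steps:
w(Y, L) = -Y/4 - L**2/4 - Y**2/4 (w(Y, L) = -((Y*Y + L*L) + Y)/4 = -((Y**2 + L**2) + Y)/4 = -((L**2 + Y**2) + Y)/4 = -(Y + L**2 + Y**2)/4 = -Y/4 - L**2/4 - Y**2/4)
w(-430, 555)*(-25) = (-1/4*(-430) - 1/4*555**2 - 1/4*(-430)**2)*(-25) = (215/2 - 1/4*308025 - 1/4*184900)*(-25) = (215/2 - 308025/4 - 46225)*(-25) = -492495/4*(-25) = 12312375/4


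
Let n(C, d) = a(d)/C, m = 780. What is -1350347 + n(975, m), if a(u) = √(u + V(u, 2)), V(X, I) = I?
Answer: -1350347 + √782/975 ≈ -1.3503e+6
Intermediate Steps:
a(u) = √(2 + u) (a(u) = √(u + 2) = √(2 + u))
n(C, d) = √(2 + d)/C
-1350347 + n(975, m) = -1350347 + √(2 + 780)/975 = -1350347 + √782/975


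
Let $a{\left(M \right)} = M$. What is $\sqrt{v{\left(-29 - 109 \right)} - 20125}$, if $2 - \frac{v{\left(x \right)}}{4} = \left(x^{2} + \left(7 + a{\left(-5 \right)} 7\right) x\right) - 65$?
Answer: $i \sqrt{111489} \approx 333.9 i$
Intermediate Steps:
$v{\left(x \right)} = 268 - 4 x^{2} + 112 x$ ($v{\left(x \right)} = 8 - 4 \left(\left(x^{2} + \left(7 - 35\right) x\right) - 65\right) = 8 - 4 \left(\left(x^{2} - 28 x\right) - 65\right) = 8 - 4 \left(-65 + x^{2} - 28 x\right) = 8 + \left(260 - 4 x^{2} + 112 x\right) = 268 - 4 x^{2} + 112 x$)
$\sqrt{v{\left(-29 - 109 \right)} - 20125} = \sqrt{\left(268 - 4 \left(-29 - 109\right)^{2} + 112 \left(-29 - 109\right)\right) - 20125} = \sqrt{\left(268 - 4 \left(-138\right)^{2} + 112 \left(-138\right)\right) - 20125} = \sqrt{\left(268 - 76176 - 15456\right) - 20125} = \sqrt{-91364 - 20125} = \sqrt{-111489} = i \sqrt{111489}$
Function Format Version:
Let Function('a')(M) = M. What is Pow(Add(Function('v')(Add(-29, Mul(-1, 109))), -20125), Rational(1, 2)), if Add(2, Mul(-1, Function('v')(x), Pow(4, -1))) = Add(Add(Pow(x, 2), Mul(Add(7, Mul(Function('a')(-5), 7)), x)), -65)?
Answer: Mul(I, Pow(111489, Rational(1, 2))) ≈ Mul(333.90, I)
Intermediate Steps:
Function('v')(x) = Add(268, Mul(-4, Pow(x, 2)), Mul(112, x)) (Function('v')(x) = Add(8, Mul(-4, Add(Add(Pow(x, 2), Mul(Add(7, Mul(-5, 7)), x)), -65))) = Add(8, Mul(-4, Add(Add(Pow(x, 2), Mul(Add(7, -35), x)), -65))) = Add(8, Mul(-4, Add(Add(Pow(x, 2), Mul(-28, x)), -65))) = Add(8, Mul(-4, Add(-65, Pow(x, 2), Mul(-28, x)))) = Add(8, Add(260, Mul(-4, Pow(x, 2)), Mul(112, x))) = Add(268, Mul(-4, Pow(x, 2)), Mul(112, x)))
Pow(Add(Function('v')(Add(-29, Mul(-1, 109))), -20125), Rational(1, 2)) = Pow(Add(Add(268, Mul(-4, Pow(Add(-29, Mul(-1, 109)), 2)), Mul(112, Add(-29, Mul(-1, 109)))), -20125), Rational(1, 2)) = Pow(Add(Add(268, Mul(-4, Pow(Add(-29, -109), 2)), Mul(112, Add(-29, -109))), -20125), Rational(1, 2)) = Pow(Add(Add(268, Mul(-4, Pow(-138, 2)), Mul(112, -138)), -20125), Rational(1, 2)) = Pow(Add(Add(268, Mul(-4, 19044), -15456), -20125), Rational(1, 2)) = Pow(Add(Add(268, -76176, -15456), -20125), Rational(1, 2)) = Pow(Add(-91364, -20125), Rational(1, 2)) = Pow(-111489, Rational(1, 2)) = Mul(I, Pow(111489, Rational(1, 2)))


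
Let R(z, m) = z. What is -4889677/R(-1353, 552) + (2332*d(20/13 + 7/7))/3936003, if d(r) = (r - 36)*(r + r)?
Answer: 1084148932985693/299998212657 ≈ 3613.9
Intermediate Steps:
d(r) = 2*r*(-36 + r) (d(r) = (-36 + r)*(2*r) = 2*r*(-36 + r))
-4889677/R(-1353, 552) + (2332*d(20/13 + 7/7))/3936003 = -4889677/(-1353) + (2332*(2*(20/13 + 7/7)*(-36 + (20/13 + 7/7))))/3936003 = -4889677*(-1/1353) + (2332*(2*(20*(1/13) + 7*(⅐))*(-36 + (20*(1/13) + 7*(⅐)))))*(1/3936003) = 4889677/1353 + (2332*(2*(20/13 + 1)*(-36 + (20/13 + 1))))*(1/3936003) = 4889677/1353 + (2332*(2*(33/13)*(-36 + 33/13)))*(1/3936003) = 4889677/1353 + (2332*(2*(33/13)*(-435/13)))*(1/3936003) = 4889677/1353 + (2332*(-28710/169))*(1/3936003) = 4889677/1353 - 66951720/169*1/3936003 = 4889677/1353 - 22317240/221728169 = 1084148932985693/299998212657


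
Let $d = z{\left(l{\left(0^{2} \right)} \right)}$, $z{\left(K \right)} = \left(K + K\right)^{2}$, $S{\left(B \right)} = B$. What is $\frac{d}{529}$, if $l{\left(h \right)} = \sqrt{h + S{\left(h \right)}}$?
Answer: $0$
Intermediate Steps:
$l{\left(h \right)} = \sqrt{2} \sqrt{h}$ ($l{\left(h \right)} = \sqrt{h + h} = \sqrt{2 h} = \sqrt{2} \sqrt{h}$)
$z{\left(K \right)} = 4 K^{2}$ ($z{\left(K \right)} = \left(2 K\right)^{2} = 4 K^{2}$)
$d = 0$ ($d = 4 \left(\sqrt{2} \sqrt{0^{2}}\right)^{2} = 4 \left(\sqrt{2} \sqrt{0}\right)^{2} = 4 \left(\sqrt{2} \cdot 0\right)^{2} = 4 \cdot 0^{2} = 4 \cdot 0 = 0$)
$\frac{d}{529} = \frac{0}{529} = 0 \cdot \frac{1}{529} = 0$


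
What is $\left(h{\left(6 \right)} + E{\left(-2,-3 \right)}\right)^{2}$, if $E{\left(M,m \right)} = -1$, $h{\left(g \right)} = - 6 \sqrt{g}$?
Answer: $217 + 12 \sqrt{6} \approx 246.39$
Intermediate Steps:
$\left(h{\left(6 \right)} + E{\left(-2,-3 \right)}\right)^{2} = \left(- 6 \sqrt{6} - 1\right)^{2} = \left(-1 - 6 \sqrt{6}\right)^{2}$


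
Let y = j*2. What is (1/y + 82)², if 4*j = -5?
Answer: 166464/25 ≈ 6658.6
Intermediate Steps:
j = -5/4 (j = (¼)*(-5) = -5/4 ≈ -1.2500)
y = -5/2 (y = -5/4*2 = -5/2 ≈ -2.5000)
(1/y + 82)² = (1/(-5/2) + 82)² = (-⅖ + 82)² = (408/5)² = 166464/25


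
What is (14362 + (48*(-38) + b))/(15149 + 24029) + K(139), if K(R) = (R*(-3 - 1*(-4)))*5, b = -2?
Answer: 13620623/19589 ≈ 695.32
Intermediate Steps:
K(R) = 5*R (K(R) = (R*(-3 + 4))*5 = (R*1)*5 = R*5 = 5*R)
(14362 + (48*(-38) + b))/(15149 + 24029) + K(139) = (14362 + (48*(-38) - 2))/(15149 + 24029) + 5*139 = (14362 + (-1824 - 2))/39178 + 695 = (14362 - 1826)*(1/39178) + 695 = 12536*(1/39178) + 695 = 6268/19589 + 695 = 13620623/19589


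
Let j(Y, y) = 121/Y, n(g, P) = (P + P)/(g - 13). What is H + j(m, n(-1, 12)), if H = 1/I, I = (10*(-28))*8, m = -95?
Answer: -54227/42560 ≈ -1.2741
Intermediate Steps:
I = -2240 (I = -280*8 = -2240)
n(g, P) = 2*P/(-13 + g) (n(g, P) = (2*P)/(-13 + g) = 2*P/(-13 + g))
H = -1/2240 (H = 1/(-2240) = -1/2240 ≈ -0.00044643)
H + j(m, n(-1, 12)) = -1/2240 + 121/(-95) = -1/2240 + 121*(-1/95) = -1/2240 - 121/95 = -54227/42560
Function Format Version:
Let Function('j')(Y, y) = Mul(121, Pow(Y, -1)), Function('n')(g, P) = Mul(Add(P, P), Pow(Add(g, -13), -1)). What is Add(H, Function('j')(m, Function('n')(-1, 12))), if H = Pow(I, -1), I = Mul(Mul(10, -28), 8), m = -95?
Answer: Rational(-54227, 42560) ≈ -1.2741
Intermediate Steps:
I = -2240 (I = Mul(-280, 8) = -2240)
Function('n')(g, P) = Mul(2, P, Pow(Add(-13, g), -1)) (Function('n')(g, P) = Mul(Mul(2, P), Pow(Add(-13, g), -1)) = Mul(2, P, Pow(Add(-13, g), -1)))
H = Rational(-1, 2240) (H = Pow(-2240, -1) = Rational(-1, 2240) ≈ -0.00044643)
Add(H, Function('j')(m, Function('n')(-1, 12))) = Add(Rational(-1, 2240), Mul(121, Pow(-95, -1))) = Add(Rational(-1, 2240), Mul(121, Rational(-1, 95))) = Add(Rational(-1, 2240), Rational(-121, 95)) = Rational(-54227, 42560)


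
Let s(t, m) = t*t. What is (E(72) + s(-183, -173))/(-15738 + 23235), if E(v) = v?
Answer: 3729/833 ≈ 4.4766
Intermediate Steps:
s(t, m) = t²
(E(72) + s(-183, -173))/(-15738 + 23235) = (72 + (-183)²)/(-15738 + 23235) = (72 + 33489)/7497 = 33561*(1/7497) = 3729/833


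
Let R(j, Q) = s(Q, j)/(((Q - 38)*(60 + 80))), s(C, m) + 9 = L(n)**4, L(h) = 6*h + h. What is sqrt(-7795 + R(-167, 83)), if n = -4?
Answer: I*sqrt(339456971)/210 ≈ 87.735*I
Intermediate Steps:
L(h) = 7*h
s(C, m) = 614647 (s(C, m) = -9 + (7*(-4))**4 = -9 + (-28)**4 = -9 + 614656 = 614647)
R(j, Q) = 614647/(-5320 + 140*Q) (R(j, Q) = 614647/(((Q - 38)*(60 + 80))) = 614647/(((-38 + Q)*140)) = 614647/(-5320 + 140*Q))
sqrt(-7795 + R(-167, 83)) = sqrt(-7795 + 614647/(140*(-38 + 83))) = sqrt(-7795 + (614647/140)/45) = sqrt(-7795 + (614647/140)*(1/45)) = sqrt(-7795 + 614647/6300) = sqrt(-48493853/6300) = I*sqrt(339456971)/210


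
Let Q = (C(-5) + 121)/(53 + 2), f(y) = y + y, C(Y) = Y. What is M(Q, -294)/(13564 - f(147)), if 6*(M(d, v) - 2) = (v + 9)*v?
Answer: 13967/13270 ≈ 1.0525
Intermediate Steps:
f(y) = 2*y
Q = 116/55 (Q = (-5 + 121)/(53 + 2) = 116/55 ≈ 2.1091)
M(d, v) = 2 + v*(9 + v)/6 (M(d, v) = 2 + ((v + 9)*v)/6 = 2 + ((9 + v)*v)/6 = 2 + (v*(9 + v))/6 = 2 + v*(9 + v)/6)
M(Q, -294)/(13564 - f(147)) = (2 + (⅙)*(-294)² + (3/2)*(-294))/(13564 - 2*147) = (2 + (⅙)*86436 - 441)/(13564 - 1*294) = (2 + 14406 - 441)/(13564 - 294) = 13967/13270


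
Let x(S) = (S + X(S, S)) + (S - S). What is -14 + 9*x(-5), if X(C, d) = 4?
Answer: -23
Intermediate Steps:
x(S) = 4 + S (x(S) = (S + 4) + (S - S) = (4 + S) + 0 = 4 + S)
-14 + 9*x(-5) = -14 + 9*(4 - 5) = -14 + 9*(-1) = -14 - 9 = -23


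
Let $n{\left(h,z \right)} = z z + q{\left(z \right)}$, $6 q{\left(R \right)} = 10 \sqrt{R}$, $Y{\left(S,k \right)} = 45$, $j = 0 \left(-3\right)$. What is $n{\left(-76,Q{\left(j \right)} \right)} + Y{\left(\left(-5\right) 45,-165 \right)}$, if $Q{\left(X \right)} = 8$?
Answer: $109 + \frac{10 \sqrt{2}}{3} \approx 113.71$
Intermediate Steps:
$j = 0$
$q{\left(R \right)} = \frac{5 \sqrt{R}}{3}$ ($q{\left(R \right)} = \frac{10 \sqrt{R}}{6} = \frac{5 \sqrt{R}}{3}$)
$n{\left(h,z \right)} = z^{2} + \frac{5 \sqrt{z}}{3}$ ($n{\left(h,z \right)} = z z + \frac{5 \sqrt{z}}{3} = z^{2} + \frac{5 \sqrt{z}}{3}$)
$n{\left(-76,Q{\left(j \right)} \right)} + Y{\left(\left(-5\right) 45,-165 \right)} = \left(8^{2} + \frac{5 \sqrt{8}}{3}\right) + 45 = \left(64 + \frac{5 \cdot 2 \sqrt{2}}{3}\right) + 45 = \left(64 + \frac{10 \sqrt{2}}{3}\right) + 45 = 109 + \frac{10 \sqrt{2}}{3}$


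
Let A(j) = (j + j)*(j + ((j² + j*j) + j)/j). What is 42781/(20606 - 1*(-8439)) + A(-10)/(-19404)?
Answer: 203319106/140897295 ≈ 1.4430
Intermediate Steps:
A(j) = 2*j*(j + (j + 2*j²)/j) (A(j) = (2*j)*(j + ((j² + j²) + j)/j) = (2*j)*(j + (2*j² + j)/j) = (2*j)*(j + (j + 2*j²)/j) = 2*j*(j + (j + 2*j²)/j))
42781/(20606 - 1*(-8439)) + A(-10)/(-19404) = 42781/(20606 - 1*(-8439)) + (2*(-10)*(1 + 3*(-10)))/(-19404) = 42781/(20606 + 8439) + (2*(-10)*(1 - 30))*(-1/19404) = 42781/29045 + (2*(-10)*(-29))*(-1/19404) = 42781*(1/29045) + 580*(-1/19404) = 42781/29045 - 145/4851 = 203319106/140897295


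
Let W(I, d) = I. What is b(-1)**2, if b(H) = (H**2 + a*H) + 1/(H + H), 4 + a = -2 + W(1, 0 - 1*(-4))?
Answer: 121/4 ≈ 30.250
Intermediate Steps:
a = -5 (a = -4 + (-2 + 1) = -4 - 1 = -5)
b(H) = H**2 + 1/(2*H) - 5*H (b(H) = (H**2 - 5*H) + 1/(H + H) = (H**2 - 5*H) + 1/(2*H) = H**2 + 1/(2*H) - 5*H)
b(-1)**2 = ((-1)**2 + (1/2)/(-1) - 5*(-1))**2 = (1 + (1/2)*(-1) + 5)**2 = (1 - 1/2 + 5)**2 = (11/2)**2 = 121/4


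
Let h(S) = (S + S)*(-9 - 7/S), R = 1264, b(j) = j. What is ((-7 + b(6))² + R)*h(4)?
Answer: -108790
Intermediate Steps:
h(S) = 2*S*(-9 - 7/S) (h(S) = (2*S)*(-9 - 7/S) = 2*S*(-9 - 7/S))
((-7 + b(6))² + R)*h(4) = ((-7 + 6)² + 1264)*(-14 - 18*4) = ((-1)² + 1264)*(-14 - 72) = (1 + 1264)*(-86) = 1265*(-86) = -108790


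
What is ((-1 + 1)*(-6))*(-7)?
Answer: 0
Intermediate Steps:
((-1 + 1)*(-6))*(-7) = (0*(-6))*(-7) = 0*(-7) = 0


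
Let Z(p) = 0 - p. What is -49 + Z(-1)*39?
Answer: -10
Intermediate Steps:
Z(p) = -p
-49 + Z(-1)*39 = -49 - 1*(-1)*39 = -49 + 1*39 = -49 + 39 = -10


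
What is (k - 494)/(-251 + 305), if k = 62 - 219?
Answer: -217/18 ≈ -12.056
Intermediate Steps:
k = -157
(k - 494)/(-251 + 305) = (-157 - 494)/(-251 + 305) = -651/54 = -651*1/54 = -217/18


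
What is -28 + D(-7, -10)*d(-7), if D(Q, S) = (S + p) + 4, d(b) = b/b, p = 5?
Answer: -29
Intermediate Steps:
d(b) = 1
D(Q, S) = 9 + S (D(Q, S) = (S + 5) + 4 = (5 + S) + 4 = 9 + S)
-28 + D(-7, -10)*d(-7) = -28 + (9 - 10)*1 = -28 - 1*1 = -28 - 1 = -29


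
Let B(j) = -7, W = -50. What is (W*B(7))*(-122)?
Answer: -42700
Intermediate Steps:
(W*B(7))*(-122) = -50*(-7)*(-122) = 350*(-122) = -42700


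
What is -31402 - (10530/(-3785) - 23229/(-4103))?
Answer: -97542644777/3105971 ≈ -31405.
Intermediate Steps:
-31402 - (10530/(-3785) - 23229/(-4103)) = -31402 - (10530*(-1/3785) - 23229*(-1/4103)) = -31402 - (-2106/757 + 23229/4103) = -31402 - 1*8943435/3105971 = -31402 - 8943435/3105971 = -97542644777/3105971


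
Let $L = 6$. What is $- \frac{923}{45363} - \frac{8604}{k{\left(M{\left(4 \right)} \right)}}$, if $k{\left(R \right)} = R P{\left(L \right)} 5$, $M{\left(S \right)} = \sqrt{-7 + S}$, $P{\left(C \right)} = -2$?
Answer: $- \frac{923}{45363} - \frac{1434 i \sqrt{3}}{5} \approx -0.020347 - 496.75 i$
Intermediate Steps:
$k{\left(R \right)} = - 10 R$ ($k{\left(R \right)} = R \left(-2\right) 5 = - 2 R 5 = - 10 R$)
$- \frac{923}{45363} - \frac{8604}{k{\left(M{\left(4 \right)} \right)}} = - \frac{923}{45363} - \frac{8604}{\left(-10\right) \sqrt{-7 + 4}} = \left(-923\right) \frac{1}{45363} - \frac{8604}{\left(-10\right) \sqrt{-3}} = - \frac{923}{45363} - \frac{8604}{\left(-10\right) i \sqrt{3}} = - \frac{923}{45363} - 8604 \frac{i \sqrt{3}}{30} = - \frac{923}{45363} - \frac{1434 i \sqrt{3}}{5}$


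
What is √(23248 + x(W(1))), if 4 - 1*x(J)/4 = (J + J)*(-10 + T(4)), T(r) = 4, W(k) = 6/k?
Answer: 32*√23 ≈ 153.47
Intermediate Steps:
x(J) = 16 + 48*J (x(J) = 16 - 4*(J + J)*(-10 + 4) = 16 - 4*2*J*(-6) = 16 - (-48)*J = 16 + 48*J)
√(23248 + x(W(1))) = √(23248 + (16 + 48*(6/1))) = √(23248 + (16 + 48*(6*1))) = √(23248 + (16 + 48*6)) = √(23248 + (16 + 288)) = √(23248 + 304) = √23552 = 32*√23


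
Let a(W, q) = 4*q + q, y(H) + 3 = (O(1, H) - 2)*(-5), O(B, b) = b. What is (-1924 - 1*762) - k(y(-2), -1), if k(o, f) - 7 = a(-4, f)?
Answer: -2688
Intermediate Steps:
y(H) = 7 - 5*H (y(H) = -3 + (H - 2)*(-5) = -3 + (-2 + H)*(-5) = -3 + (10 - 5*H) = 7 - 5*H)
a(W, q) = 5*q
k(o, f) = 7 + 5*f
(-1924 - 1*762) - k(y(-2), -1) = (-1924 - 1*762) - (7 + 5*(-1)) = (-1924 - 762) - (7 - 5) = -2686 - 1*2 = -2686 - 2 = -2688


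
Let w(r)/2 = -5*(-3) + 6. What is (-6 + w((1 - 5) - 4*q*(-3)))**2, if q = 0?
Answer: 1296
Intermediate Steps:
w(r) = 42 (w(r) = 2*(-5*(-3) + 6) = 2*(15 + 6) = 2*21 = 42)
(-6 + w((1 - 5) - 4*q*(-3)))**2 = (-6 + 42)**2 = 36**2 = 1296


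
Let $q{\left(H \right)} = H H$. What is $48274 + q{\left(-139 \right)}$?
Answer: $67595$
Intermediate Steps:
$q{\left(H \right)} = H^{2}$
$48274 + q{\left(-139 \right)} = 48274 + \left(-139\right)^{2} = 48274 + 19321 = 67595$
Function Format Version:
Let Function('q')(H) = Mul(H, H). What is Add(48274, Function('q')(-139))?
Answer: 67595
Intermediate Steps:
Function('q')(H) = Pow(H, 2)
Add(48274, Function('q')(-139)) = Add(48274, Pow(-139, 2)) = Add(48274, 19321) = 67595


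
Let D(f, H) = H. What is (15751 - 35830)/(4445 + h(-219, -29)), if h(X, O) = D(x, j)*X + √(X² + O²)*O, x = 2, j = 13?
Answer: 1782569/2138271 + 64699*√48802/4276542 ≈ 4.1758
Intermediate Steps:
h(X, O) = 13*X + O*√(O² + X²) (h(X, O) = 13*X + √(X² + O²)*O = 13*X + √(O² + X²)*O = 13*X + O*√(O² + X²))
(15751 - 35830)/(4445 + h(-219, -29)) = (15751 - 35830)/(4445 + (13*(-219) - 29*√((-29)² + (-219)²))) = -20079/(4445 + (-2847 - 29*√(841 + 47961))) = -20079/(4445 + (-2847 - 29*√48802)) = -20079/(1598 - 29*√48802)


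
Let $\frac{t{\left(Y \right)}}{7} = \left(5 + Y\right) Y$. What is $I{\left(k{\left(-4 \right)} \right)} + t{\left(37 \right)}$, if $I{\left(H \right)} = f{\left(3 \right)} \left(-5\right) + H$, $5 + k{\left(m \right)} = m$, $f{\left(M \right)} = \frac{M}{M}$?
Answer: $10864$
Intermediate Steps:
$f{\left(M \right)} = 1$
$k{\left(m \right)} = -5 + m$
$I{\left(H \right)} = -5 + H$ ($I{\left(H \right)} = 1 \left(-5\right) + H = -5 + H$)
$t{\left(Y \right)} = 7 Y \left(5 + Y\right)$ ($t{\left(Y \right)} = 7 \left(5 + Y\right) Y = 7 Y \left(5 + Y\right)$)
$I{\left(k{\left(-4 \right)} \right)} + t{\left(37 \right)} = \left(-5 - 9\right) + 7 \cdot 37 \left(5 + 37\right) = \left(-5 - 9\right) + 7 \cdot 37 \cdot 42 = -14 + 10878 = 10864$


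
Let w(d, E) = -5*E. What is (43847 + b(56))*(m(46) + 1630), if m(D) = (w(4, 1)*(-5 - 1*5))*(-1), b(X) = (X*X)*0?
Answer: 69278260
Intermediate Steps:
b(X) = 0 (b(X) = X**2*0 = 0)
m(D) = -50 (m(D) = ((-5*1)*(-5 - 1*5))*(-1) = -5*(-5 - 5)*(-1) = -5*(-10)*(-1) = 50*(-1) = -50)
(43847 + b(56))*(m(46) + 1630) = (43847 + 0)*(-50 + 1630) = 43847*1580 = 69278260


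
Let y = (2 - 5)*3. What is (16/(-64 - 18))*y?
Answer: 72/41 ≈ 1.7561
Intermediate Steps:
y = -9 (y = -3*3 = -9)
(16/(-64 - 18))*y = (16/(-64 - 18))*(-9) = (16/(-82))*(-9) = (16*(-1/82))*(-9) = -8/41*(-9) = 72/41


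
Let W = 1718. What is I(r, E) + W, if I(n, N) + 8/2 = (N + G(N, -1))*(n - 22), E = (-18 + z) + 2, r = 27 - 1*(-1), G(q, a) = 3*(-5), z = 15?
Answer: 1618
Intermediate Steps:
G(q, a) = -15
r = 28 (r = 27 + 1 = 28)
E = -1 (E = (-18 + 15) + 2 = -3 + 2 = -1)
I(n, N) = -4 + (-22 + n)*(-15 + N) (I(n, N) = -4 + (N - 15)*(n - 22) = -4 + (-15 + N)*(-22 + n) = -4 + (-22 + n)*(-15 + N))
I(r, E) + W = (326 - 22*(-1) - 15*28 - 1*28) + 1718 = (326 + 22 - 420 - 28) + 1718 = -100 + 1718 = 1618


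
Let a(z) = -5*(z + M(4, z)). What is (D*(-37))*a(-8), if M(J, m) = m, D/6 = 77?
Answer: -1367520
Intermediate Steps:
D = 462 (D = 6*77 = 462)
a(z) = -10*z (a(z) = -5*(z + z) = -10*z)
(D*(-37))*a(-8) = (462*(-37))*(-10*(-8)) = -17094*80 = -1367520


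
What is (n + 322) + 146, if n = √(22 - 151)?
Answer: 468 + I*√129 ≈ 468.0 + 11.358*I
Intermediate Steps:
n = I*√129 (n = √(-129) = I*√129 ≈ 11.358*I)
(n + 322) + 146 = (I*√129 + 322) + 146 = (322 + I*√129) + 146 = 468 + I*√129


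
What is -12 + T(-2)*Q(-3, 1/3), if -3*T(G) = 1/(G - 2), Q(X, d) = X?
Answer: -49/4 ≈ -12.250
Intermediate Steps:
T(G) = -1/(3*(-2 + G)) (T(G) = -1/(3*(G - 2)) = -1/(3*(-2 + G)))
-12 + T(-2)*Q(-3, 1/3) = -12 - 1/(-6 + 3*(-2))*(-3) = -12 - 1/(-6 - 6)*(-3) = -12 - 1/(-12)*(-3) = -12 - 1*(-1/12)*(-3) = -12 + (1/12)*(-3) = -12 - 1/4 = -49/4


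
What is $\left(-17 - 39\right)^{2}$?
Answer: $3136$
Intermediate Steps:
$\left(-17 - 39\right)^{2} = \left(-56\right)^{2} = 3136$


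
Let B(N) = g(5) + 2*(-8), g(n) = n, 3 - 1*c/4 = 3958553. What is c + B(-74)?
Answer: -15834211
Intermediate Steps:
c = -15834200 (c = 12 - 4*3958553 = 12 - 15834212 = -15834200)
B(N) = -11 (B(N) = 5 + 2*(-8) = 5 - 16 = -11)
c + B(-74) = -15834200 - 11 = -15834211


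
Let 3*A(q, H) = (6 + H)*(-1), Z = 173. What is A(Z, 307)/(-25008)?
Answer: 313/75024 ≈ 0.0041720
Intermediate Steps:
A(q, H) = -2 - H/3 (A(q, H) = ((6 + H)*(-1))/3 = (-6 - H)/3 = -2 - H/3)
A(Z, 307)/(-25008) = (-2 - ⅓*307)/(-25008) = (-2 - 307/3)*(-1/25008) = -313/3*(-1/25008) = 313/75024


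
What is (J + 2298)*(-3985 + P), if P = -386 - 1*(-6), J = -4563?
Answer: 9886725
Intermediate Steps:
P = -380 (P = -386 + 6 = -380)
(J + 2298)*(-3985 + P) = (-4563 + 2298)*(-3985 - 380) = -2265*(-4365) = 9886725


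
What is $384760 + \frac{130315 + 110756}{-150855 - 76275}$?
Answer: $\frac{29130099243}{75710} \approx 3.8476 \cdot 10^{5}$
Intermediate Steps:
$384760 + \frac{130315 + 110756}{-150855 - 76275} = 384760 + \frac{241071}{-227130} = 384760 + 241071 \left(- \frac{1}{227130}\right) = 384760 - \frac{80357}{75710} = \frac{29130099243}{75710}$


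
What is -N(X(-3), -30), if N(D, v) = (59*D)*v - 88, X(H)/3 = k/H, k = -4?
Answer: 7168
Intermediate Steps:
X(H) = -12/H (X(H) = 3*(-4/H) = -12/H)
N(D, v) = -88 + 59*D*v (N(D, v) = 59*D*v - 88 = -88 + 59*D*v)
-N(X(-3), -30) = -(-88 + 59*(-12/(-3))*(-30)) = -(-88 + 59*(-12*(-⅓))*(-30)) = -(-88 + 59*4*(-30)) = -(-88 - 7080) = -1*(-7168) = 7168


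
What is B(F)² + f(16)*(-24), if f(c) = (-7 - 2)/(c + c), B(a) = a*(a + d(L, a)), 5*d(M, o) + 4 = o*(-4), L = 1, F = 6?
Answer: 1251/100 ≈ 12.510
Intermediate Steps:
d(M, o) = -⅘ - 4*o/5 (d(M, o) = -⅘ + (o*(-4))/5 = -⅘ + (-4*o)/5 = -⅘ - 4*o/5)
B(a) = a*(-⅘ + a/5) (B(a) = a*(a + (-⅘ - 4*a/5)) = a*(-⅘ + a/5))
f(c) = -9/(2*c) (f(c) = -9*1/(2*c) = -9/(2*c))
B(F)² + f(16)*(-24) = ((⅕)*6*(-4 + 6))² - 9/2/16*(-24) = ((⅕)*6*2)² - 9/2*1/16*(-24) = (12/5)² - 9/32*(-24) = 144/25 + 27/4 = 1251/100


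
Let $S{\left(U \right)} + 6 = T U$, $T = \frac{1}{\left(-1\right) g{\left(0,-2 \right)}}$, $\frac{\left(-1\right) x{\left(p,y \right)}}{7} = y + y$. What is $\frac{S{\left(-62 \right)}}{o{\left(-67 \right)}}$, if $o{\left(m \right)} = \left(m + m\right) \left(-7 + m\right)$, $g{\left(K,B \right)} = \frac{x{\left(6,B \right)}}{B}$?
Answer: $- \frac{73}{69412} \approx -0.0010517$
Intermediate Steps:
$x{\left(p,y \right)} = - 14 y$ ($x{\left(p,y \right)} = - 7 \left(y + y\right) = - 7 \cdot 2 y = - 14 y$)
$g{\left(K,B \right)} = -14$ ($g{\left(K,B \right)} = \frac{\left(-14\right) B}{B} = -14$)
$o{\left(m \right)} = 2 m \left(-7 + m\right)$
$T = \frac{1}{14}$ ($T = \frac{1}{\left(-1\right) \left(-14\right)} = \frac{1}{14} \approx 0.071429$)
$S{\left(U \right)} = -6 + \frac{U}{14}$
$\frac{S{\left(-62 \right)}}{o{\left(-67 \right)}} = \frac{-6 + \frac{1}{14} \left(-62\right)}{2 \left(-67\right) \left(-7 - 67\right)} = \frac{-6 - \frac{31}{7}}{2 \left(-67\right) \left(-74\right)} = - \frac{73}{7 \cdot 9916} = \left(- \frac{73}{7}\right) \frac{1}{9916} = - \frac{73}{69412}$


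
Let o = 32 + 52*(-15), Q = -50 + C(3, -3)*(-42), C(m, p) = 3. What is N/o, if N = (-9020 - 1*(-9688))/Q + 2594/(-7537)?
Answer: 1372815/248057744 ≈ 0.0055343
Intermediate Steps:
Q = -176 (Q = -50 + 3*(-42) = -50 - 126 = -176)
o = -748 (o = 32 - 780 = -748)
N = -1372815/331628 (N = (-9020 - 1*(-9688))/(-176) + 2594/(-7537) = (-9020 + 9688)*(-1/176) + 2594*(-1/7537) = 668*(-1/176) - 2594/7537 = -167/44 - 2594/7537 = -1372815/331628 ≈ -4.1396)
N/o = -1372815/331628/(-748) = -1372815/331628*(-1/748) = 1372815/248057744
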